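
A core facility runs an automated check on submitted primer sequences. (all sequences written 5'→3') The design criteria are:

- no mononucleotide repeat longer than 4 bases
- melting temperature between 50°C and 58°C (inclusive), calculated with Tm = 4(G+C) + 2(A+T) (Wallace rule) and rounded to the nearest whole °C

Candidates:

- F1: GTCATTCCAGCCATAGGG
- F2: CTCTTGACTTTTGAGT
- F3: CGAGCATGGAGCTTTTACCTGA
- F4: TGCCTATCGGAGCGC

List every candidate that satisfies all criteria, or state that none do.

F1 and F4.

F1 (18 nt, A=4 T=4 G=5 C=5): longest run = 3 ✓; Tm = 2·8 + 4·10 = 56°C ✓ — passes.
F2 (16 nt, A=2 T=8 G=3 C=3): longest run = 4 ✓; Tm = 2·10 + 4·6 = 44°C, outside 50–58°C ✗ — fails.
F3 (22 nt, A=5 T=6 G=6 C=5): longest run = 4 ✓; Tm = 2·11 + 4·11 = 66°C, outside 50–58°C ✗ — fails.
F4 (15 nt, A=2 T=3 G=5 C=5): longest run = 2 ✓; Tm = 2·5 + 4·10 = 50°C ✓ — passes.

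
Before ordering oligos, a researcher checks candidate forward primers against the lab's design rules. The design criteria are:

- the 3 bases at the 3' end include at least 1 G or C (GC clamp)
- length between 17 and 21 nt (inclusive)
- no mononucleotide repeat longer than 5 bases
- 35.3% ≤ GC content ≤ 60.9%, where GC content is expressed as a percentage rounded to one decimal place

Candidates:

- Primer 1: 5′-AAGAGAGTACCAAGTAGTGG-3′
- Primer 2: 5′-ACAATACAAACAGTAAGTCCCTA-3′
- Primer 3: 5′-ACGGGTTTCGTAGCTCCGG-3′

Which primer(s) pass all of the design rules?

Primer 1 (20 nt, A=8 T=3 G=7 C=2): 3' end TGG has 2 G/C ✓; length 20 ✓; longest run = 2 ✓; GC 9/20 = 45.0% ✓ — passes.
Primer 2 (23 nt, A=11 T=4 G=2 C=6): 3' end CTA has 1 G/C ✓; length 23, outside 17–21 ✗; longest run = 3 ✓; GC 8/23 = 34.8%, outside 35.3–60.9% ✗ — fails.
Primer 3 (19 nt, A=2 T=5 G=7 C=5): 3' end CGG has 3 G/C ✓; length 19 ✓; longest run = 3 ✓; GC 12/19 = 63.2%, outside 35.3–60.9% ✗ — fails.

Primer 1 only.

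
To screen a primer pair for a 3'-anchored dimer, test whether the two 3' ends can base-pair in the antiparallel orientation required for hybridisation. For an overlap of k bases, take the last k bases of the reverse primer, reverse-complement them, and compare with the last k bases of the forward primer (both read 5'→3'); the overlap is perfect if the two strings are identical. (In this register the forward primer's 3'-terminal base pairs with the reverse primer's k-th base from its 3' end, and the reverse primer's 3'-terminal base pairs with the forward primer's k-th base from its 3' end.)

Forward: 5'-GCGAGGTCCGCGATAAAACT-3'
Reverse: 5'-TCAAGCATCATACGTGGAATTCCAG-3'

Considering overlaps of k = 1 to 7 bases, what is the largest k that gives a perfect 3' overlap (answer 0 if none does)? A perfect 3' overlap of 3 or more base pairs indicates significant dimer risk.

Last 7 bases (5'→3') — forward …TAAAACT, reverse …ATTCCAG.
Reverse complement of the reverse primer's last 7 bases: CTGGAAT; its first k bases are the reverse complement of the reverse primer's last k bases, so a perfect k-base overlap needs the forward primer's last k bases to equal them.
Comparing (forward last k vs required): k=1: T vs C ✗; k=2: CT vs CT ✓; k=3: ACT vs CTG ✗; k=4: AACT vs CTGG ✗; k=5: AAACT vs CTGGA ✗; k=6: AAAACT vs CTGGAA ✗; k=7: TAAAACT vs CTGGAAT ✗.
Only k = 2 is perfect, so the longest perfect 3' overlap is 2.

Longest perfect overlap: 2 complementary base pairs; below the dimer-risk threshold (threshold 3).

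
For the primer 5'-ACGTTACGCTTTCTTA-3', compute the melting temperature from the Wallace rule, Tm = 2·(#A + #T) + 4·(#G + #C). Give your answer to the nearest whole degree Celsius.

44°C

Base counts: A=3, T=7, G=2, C=4 (length 16).
Tm = 2·(3+7) + 4·(2+4) = 2·10 + 4·6 = 20 + 24 = 44°C.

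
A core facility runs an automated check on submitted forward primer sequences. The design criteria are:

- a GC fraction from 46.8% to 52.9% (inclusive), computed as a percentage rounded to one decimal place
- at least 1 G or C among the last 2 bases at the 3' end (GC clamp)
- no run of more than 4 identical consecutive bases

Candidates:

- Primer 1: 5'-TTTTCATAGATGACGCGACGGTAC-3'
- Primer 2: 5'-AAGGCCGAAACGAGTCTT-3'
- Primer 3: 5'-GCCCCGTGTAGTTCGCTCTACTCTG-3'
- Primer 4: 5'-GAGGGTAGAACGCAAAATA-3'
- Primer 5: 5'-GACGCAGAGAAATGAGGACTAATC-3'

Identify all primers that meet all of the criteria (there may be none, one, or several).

None of the candidates satisfy all criteria.

Primer 1 (24 nt, A=6 T=7 G=6 C=5): GC 11/24 = 45.8%, outside 46.8–52.9% ✗; 3' end AC has 1 G/C ✓; longest run = 4 ✓ — fails.
Primer 2 (18 nt, A=6 T=3 G=5 C=4): GC 9/18 = 50.0% ✓; 3' end TT has 0 G/C, need ≥1 ✗; longest run = 3 ✓ — fails.
Primer 3 (25 nt, A=2 T=8 G=6 C=9): GC 15/25 = 60.0%, outside 46.8–52.9% ✗; 3' end TG has 1 G/C ✓; longest run = 4 ✓ — fails.
Primer 4 (19 nt, A=9 T=2 G=6 C=2): GC 8/19 = 42.1%, outside 46.8–52.9% ✗; 3' end TA has 0 G/C, need ≥1 ✗; longest run = 4 ✓ — fails.
Primer 5 (24 nt, A=10 T=3 G=7 C=4): GC 11/24 = 45.8%, outside 46.8–52.9% ✗; 3' end TC has 1 G/C ✓; longest run = 3 ✓ — fails.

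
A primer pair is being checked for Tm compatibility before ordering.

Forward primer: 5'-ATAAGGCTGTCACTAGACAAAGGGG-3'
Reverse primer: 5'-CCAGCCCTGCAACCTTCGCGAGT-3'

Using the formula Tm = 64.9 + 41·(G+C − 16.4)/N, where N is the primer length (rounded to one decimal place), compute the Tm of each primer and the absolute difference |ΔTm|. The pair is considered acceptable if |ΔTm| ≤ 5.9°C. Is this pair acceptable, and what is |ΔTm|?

|ΔTm| = 4.7°C; the pair is acceptable.

Forward: G+C = 12, N = 25 → Tm = 64.9 + 41·(12 − 16.4)/25 = 57.7°C.
Reverse: G+C = 15, N = 23 → Tm = 64.9 + 41·(15 − 16.4)/23 = 62.4°C.
|ΔTm| = |57.7 − 62.4| = 4.7°C, ≤ 5.9°C.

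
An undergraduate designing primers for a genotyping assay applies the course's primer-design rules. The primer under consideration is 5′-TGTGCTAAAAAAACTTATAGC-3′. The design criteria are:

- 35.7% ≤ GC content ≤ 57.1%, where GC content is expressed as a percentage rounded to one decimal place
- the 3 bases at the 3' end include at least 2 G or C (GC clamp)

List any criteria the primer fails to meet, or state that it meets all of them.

Fails: GC content.

Base counts: A=9, T=6, G=3, C=3 (length 21).
GC content: GC 6/21 = 28.6%, outside 35.7–57.1% ✗
GC clamp: 3' end AGC has 2 G/C ✓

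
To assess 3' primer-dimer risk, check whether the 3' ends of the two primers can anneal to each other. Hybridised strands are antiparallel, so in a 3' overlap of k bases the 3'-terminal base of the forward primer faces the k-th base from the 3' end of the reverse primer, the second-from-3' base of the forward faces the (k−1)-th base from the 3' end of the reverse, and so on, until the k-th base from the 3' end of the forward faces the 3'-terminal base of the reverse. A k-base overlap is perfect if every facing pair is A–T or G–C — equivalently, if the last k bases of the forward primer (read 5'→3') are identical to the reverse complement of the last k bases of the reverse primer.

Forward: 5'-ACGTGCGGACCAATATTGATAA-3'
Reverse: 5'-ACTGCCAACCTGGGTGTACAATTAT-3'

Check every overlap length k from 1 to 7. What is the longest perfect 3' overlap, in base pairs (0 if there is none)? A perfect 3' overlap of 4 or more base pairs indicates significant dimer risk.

Last 7 bases (5'→3') — forward …TTGATAA, reverse …CAATTAT.
Reverse complement of the reverse primer's last 7 bases: ATAATTG; its first k bases are the reverse complement of the reverse primer's last k bases, so a perfect k-base overlap needs the forward primer's last k bases to equal them.
Comparing (forward last k vs required): k=1: A vs A ✓; k=2: AA vs AT ✗; k=3: TAA vs ATA ✗; k=4: ATAA vs ATAA ✓; k=5: GATAA vs ATAAT ✗; k=6: TGATAA vs ATAATT ✗; k=7: TTGATAA vs ATAATTG ✗.
Perfect overlaps at k = 1, 4; the largest is 4.

Longest perfect overlap: 4 complementary base pairs; significant dimer risk (threshold 4).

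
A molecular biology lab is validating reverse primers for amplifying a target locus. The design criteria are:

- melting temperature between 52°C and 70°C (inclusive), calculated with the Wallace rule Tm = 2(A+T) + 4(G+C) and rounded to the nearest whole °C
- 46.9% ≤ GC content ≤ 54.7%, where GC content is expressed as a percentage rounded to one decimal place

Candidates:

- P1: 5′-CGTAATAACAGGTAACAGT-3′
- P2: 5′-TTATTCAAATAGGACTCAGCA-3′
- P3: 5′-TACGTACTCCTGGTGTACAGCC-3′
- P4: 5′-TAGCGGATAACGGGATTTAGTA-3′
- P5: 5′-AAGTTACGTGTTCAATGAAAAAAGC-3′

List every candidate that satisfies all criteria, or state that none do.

P3 only.

P1 (19 nt, A=8 T=4 G=4 C=3): Tm = 2·12 + 4·7 = 52°C ✓; GC 7/19 = 36.8%, outside 46.9–54.7% ✗ — fails.
P2 (21 nt, A=8 T=6 G=3 C=4): Tm = 2·14 + 4·7 = 56°C ✓; GC 7/21 = 33.3%, outside 46.9–54.7% ✗ — fails.
P3 (22 nt, A=4 T=6 G=5 C=7): Tm = 2·10 + 4·12 = 68°C ✓; GC 12/22 = 54.5% ✓ — passes.
P4 (22 nt, A=7 T=6 G=7 C=2): Tm = 2·13 + 4·9 = 62°C ✓; GC 9/22 = 40.9%, outside 46.9–54.7% ✗ — fails.
P5 (25 nt, A=11 T=6 G=5 C=3): Tm = 2·17 + 4·8 = 66°C ✓; GC 8/25 = 32.0%, outside 46.9–54.7% ✗ — fails.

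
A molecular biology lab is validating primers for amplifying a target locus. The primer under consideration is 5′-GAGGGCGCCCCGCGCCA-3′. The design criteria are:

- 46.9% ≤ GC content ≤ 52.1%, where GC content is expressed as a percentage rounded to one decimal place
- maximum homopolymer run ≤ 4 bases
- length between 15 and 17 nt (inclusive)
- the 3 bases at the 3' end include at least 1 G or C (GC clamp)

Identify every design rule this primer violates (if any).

Fails: GC content.

Base counts: A=2, T=0, G=7, C=8 (length 17).
GC content: GC 15/17 = 88.2%, outside 46.9–52.1% ✗
homopolymer run: longest run = 4 ✓
length: length 17 ✓
GC clamp: 3' end CCA has 2 G/C ✓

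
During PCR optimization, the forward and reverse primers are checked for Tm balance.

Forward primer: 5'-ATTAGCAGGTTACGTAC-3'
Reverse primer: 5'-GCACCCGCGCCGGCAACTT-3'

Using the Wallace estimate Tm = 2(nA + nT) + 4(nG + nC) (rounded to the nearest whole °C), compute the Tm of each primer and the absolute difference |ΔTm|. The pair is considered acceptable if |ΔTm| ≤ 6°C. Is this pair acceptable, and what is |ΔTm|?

|ΔTm| = 18°C; the pair is not acceptable.

Forward: A=5 T=5 G=4 C=3 → Tm = 2·10 + 4·7 = 48°C.
Reverse: A=3 T=2 G=5 C=9 → Tm = 2·5 + 4·14 = 66°C.
|ΔTm| = |48 − 66| = 18°C, > 6°C.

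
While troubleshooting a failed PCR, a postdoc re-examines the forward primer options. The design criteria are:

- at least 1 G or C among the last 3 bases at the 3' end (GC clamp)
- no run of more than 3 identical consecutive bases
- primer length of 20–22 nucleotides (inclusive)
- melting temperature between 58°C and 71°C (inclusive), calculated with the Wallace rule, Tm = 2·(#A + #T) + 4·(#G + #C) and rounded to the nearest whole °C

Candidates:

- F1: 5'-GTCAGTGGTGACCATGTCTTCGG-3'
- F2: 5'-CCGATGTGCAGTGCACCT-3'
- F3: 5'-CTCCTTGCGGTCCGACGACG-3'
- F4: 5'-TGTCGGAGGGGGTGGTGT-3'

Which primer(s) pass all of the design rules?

F3 only.

F1 (23 nt, A=3 T=7 G=8 C=5): 3' end CGG has 3 G/C ✓; longest run = 2 ✓; length 23, outside 20–22 ✗; Tm = 2·10 + 4·13 = 72°C, outside 58–71°C ✗ — fails.
F2 (18 nt, A=3 T=4 G=5 C=6): 3' end CCT has 2 G/C ✓; longest run = 2 ✓; length 18, outside 20–22 ✗; Tm = 2·7 + 4·11 = 58°C ✓ — fails.
F3 (20 nt, A=2 T=4 G=6 C=8): 3' end ACG has 2 G/C ✓; longest run = 2 ✓; length 20 ✓; Tm = 2·6 + 4·14 = 68°C ✓ — passes.
F4 (18 nt, A=1 T=5 G=11 C=1): 3' end TGT has 1 G/C ✓; longest run = 5, exceeds 3 ✗; length 18, outside 20–22 ✗; Tm = 2·6 + 4·12 = 60°C ✓ — fails.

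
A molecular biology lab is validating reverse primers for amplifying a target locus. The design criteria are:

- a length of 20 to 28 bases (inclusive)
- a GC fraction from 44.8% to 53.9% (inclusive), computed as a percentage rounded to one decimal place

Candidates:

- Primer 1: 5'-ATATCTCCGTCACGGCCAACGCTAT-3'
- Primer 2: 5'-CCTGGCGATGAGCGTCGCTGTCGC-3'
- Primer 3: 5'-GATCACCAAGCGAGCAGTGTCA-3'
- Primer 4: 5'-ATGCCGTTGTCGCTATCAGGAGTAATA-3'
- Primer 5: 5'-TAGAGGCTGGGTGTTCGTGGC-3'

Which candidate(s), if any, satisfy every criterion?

Primer 1 only.

Primer 1 (25 nt, A=6 T=6 G=4 C=9): length 25 ✓; GC 13/25 = 52.0% ✓ — passes.
Primer 2 (24 nt, A=2 T=5 G=9 C=8): length 24 ✓; GC 17/24 = 70.8%, outside 44.8–53.9% ✗ — fails.
Primer 3 (22 nt, A=7 T=3 G=6 C=6): length 22 ✓; GC 12/22 = 54.5%, outside 44.8–53.9% ✗ — fails.
Primer 4 (27 nt, A=7 T=8 G=7 C=5): length 27 ✓; GC 12/27 = 44.4%, outside 44.8–53.9% ✗ — fails.
Primer 5 (21 nt, A=2 T=6 G=10 C=3): length 21 ✓; GC 13/21 = 61.9%, outside 44.8–53.9% ✗ — fails.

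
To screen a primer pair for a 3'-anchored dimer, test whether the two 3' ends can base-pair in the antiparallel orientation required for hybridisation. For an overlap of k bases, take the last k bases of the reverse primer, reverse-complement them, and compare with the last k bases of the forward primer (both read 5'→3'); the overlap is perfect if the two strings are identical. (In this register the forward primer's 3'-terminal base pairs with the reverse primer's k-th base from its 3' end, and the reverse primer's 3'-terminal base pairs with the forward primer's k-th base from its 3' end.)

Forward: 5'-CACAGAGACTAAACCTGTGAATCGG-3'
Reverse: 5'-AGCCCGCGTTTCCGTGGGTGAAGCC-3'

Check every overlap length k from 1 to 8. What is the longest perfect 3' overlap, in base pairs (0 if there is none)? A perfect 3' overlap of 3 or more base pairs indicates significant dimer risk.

Last 8 bases (5'→3') — forward …TGAATCGG, reverse …GTGAAGCC.
Reverse complement of the reverse primer's last 8 bases: GGCTTCAC; its first k bases are the reverse complement of the reverse primer's last k bases, so a perfect k-base overlap needs the forward primer's last k bases to equal them.
Comparing (forward last k vs required): k=1: G vs G ✓; k=2: GG vs GG ✓; k=3: CGG vs GGC ✗; k=4: TCGG vs GGCT ✗; k=5: ATCGG vs GGCTT ✗; k=6: AATCGG vs GGCTTC ✗; k=7: GAATCGG vs GGCTTCA ✗; k=8: TGAATCGG vs GGCTTCAC ✗.
Perfect overlaps at k = 1, 2; the largest is 2.

Longest perfect overlap: 2 complementary base pairs; below the dimer-risk threshold (threshold 3).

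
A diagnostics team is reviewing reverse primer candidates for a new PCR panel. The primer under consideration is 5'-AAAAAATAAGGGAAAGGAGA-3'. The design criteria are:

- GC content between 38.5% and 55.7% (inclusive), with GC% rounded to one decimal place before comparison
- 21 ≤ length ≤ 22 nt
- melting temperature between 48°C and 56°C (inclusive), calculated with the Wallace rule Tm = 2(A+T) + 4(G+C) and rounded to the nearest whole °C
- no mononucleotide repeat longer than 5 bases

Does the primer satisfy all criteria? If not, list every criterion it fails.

Fails: GC content, length, homopolymer run.

Base counts: A=13, T=1, G=6, C=0 (length 20).
GC content: GC 6/20 = 30.0%, outside 38.5–55.7% ✗
length: length 20, outside 21–22 ✗
Tm: Tm = 2·14 + 4·6 = 52°C ✓
homopolymer run: longest run = 6, exceeds 5 ✗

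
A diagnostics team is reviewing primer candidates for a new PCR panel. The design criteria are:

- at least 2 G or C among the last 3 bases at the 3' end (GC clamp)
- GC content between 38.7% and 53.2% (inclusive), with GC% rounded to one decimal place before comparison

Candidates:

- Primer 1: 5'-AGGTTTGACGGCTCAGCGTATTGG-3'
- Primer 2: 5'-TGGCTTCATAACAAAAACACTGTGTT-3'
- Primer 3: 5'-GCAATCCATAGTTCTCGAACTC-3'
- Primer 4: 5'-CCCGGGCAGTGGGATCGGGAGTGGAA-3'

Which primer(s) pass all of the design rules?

Primer 1 (24 nt, A=4 T=7 G=9 C=4): 3' end TGG has 2 G/C ✓; GC 13/24 = 54.2%, outside 38.7–53.2% ✗ — fails.
Primer 2 (26 nt, A=9 T=8 G=4 C=5): 3' end GTT has 1 G/C, need ≥2 ✗; GC 9/26 = 34.6%, outside 38.7–53.2% ✗ — fails.
Primer 3 (22 nt, A=6 T=6 G=3 C=7): 3' end CTC has 2 G/C ✓; GC 10/22 = 45.5% ✓ — passes.
Primer 4 (26 nt, A=5 T=3 G=13 C=5): 3' end GAA has 1 G/C, need ≥2 ✗; GC 18/26 = 69.2%, outside 38.7–53.2% ✗ — fails.

Primer 3 only.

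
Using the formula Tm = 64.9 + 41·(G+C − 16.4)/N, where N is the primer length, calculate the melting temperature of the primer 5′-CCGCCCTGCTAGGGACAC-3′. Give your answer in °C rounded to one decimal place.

57.2°C

Base counts: A=3, T=2, G=5, C=8; G+C = 13, N = 18.
Tm = 64.9 + 41·(13 − 16.4)/18 = 64.9 + -139.40/18 = 57.2°C.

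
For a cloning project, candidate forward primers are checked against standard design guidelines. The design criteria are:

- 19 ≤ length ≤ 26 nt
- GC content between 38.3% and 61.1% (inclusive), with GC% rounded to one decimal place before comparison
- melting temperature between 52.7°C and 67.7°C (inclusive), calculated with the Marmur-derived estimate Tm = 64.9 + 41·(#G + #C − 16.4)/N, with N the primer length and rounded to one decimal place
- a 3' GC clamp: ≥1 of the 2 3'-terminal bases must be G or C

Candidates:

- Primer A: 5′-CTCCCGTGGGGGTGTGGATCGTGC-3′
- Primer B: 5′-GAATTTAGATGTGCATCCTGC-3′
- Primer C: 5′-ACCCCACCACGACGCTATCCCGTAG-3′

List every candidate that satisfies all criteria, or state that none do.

Primer A (24 nt, A=1 T=6 G=11 C=6): length 24 ✓; GC 17/24 = 70.8%, outside 38.3–61.1% ✗; Tm = 64.9 + 41·(17 − 16.4)/24 = 65.9°C ✓; 3' end GC has 2 G/C ✓ — fails.
Primer B (21 nt, A=5 T=7 G=5 C=4): length 21 ✓; GC 9/21 = 42.9% ✓; Tm = 64.9 + 41·(9 − 16.4)/21 = 50.5°C, outside 52.7–67.7°C ✗; 3' end GC has 2 G/C ✓ — fails.
Primer C (25 nt, A=6 T=3 G=4 C=12): length 25 ✓; GC 16/25 = 64.0%, outside 38.3–61.1% ✗; Tm = 64.9 + 41·(16 − 16.4)/25 = 64.2°C ✓; 3' end AG has 1 G/C ✓ — fails.

None of the candidates satisfy all criteria.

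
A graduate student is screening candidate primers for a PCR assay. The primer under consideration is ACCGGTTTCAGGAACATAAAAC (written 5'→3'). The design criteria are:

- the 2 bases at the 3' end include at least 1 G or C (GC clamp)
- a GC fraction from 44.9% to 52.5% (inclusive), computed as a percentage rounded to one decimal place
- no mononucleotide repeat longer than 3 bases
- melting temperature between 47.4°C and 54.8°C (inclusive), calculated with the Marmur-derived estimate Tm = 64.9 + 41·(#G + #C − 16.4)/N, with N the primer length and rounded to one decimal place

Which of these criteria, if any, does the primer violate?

Base counts: A=9, T=4, G=4, C=5 (length 22).
GC clamp: 3' end AC has 1 G/C ✓
GC content: GC 9/22 = 40.9%, outside 44.9–52.5% ✗
homopolymer run: longest run = 4, exceeds 3 ✗
Tm: Tm = 64.9 + 41·(9 − 16.4)/22 = 51.1°C ✓

Fails: GC content, homopolymer run.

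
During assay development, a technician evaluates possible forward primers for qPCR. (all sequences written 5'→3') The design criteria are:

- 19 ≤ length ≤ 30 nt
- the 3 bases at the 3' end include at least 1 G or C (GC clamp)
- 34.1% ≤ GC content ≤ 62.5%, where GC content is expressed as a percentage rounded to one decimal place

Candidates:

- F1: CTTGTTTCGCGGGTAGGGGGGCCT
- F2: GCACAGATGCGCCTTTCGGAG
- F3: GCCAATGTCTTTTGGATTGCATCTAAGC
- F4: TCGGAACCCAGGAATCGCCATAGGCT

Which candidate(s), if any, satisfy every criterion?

F1 (24 nt, A=1 T=7 G=11 C=5): length 24 ✓; 3' end CCT has 2 G/C ✓; GC 16/24 = 66.7%, outside 34.1–62.5% ✗ — fails.
F2 (21 nt, A=4 T=4 G=7 C=6): length 21 ✓; 3' end GAG has 2 G/C ✓; GC 13/21 = 61.9% ✓ — passes.
F3 (28 nt, A=6 T=10 G=6 C=6): length 28 ✓; 3' end AGC has 2 G/C ✓; GC 12/28 = 42.9% ✓ — passes.
F4 (26 nt, A=7 T=4 G=7 C=8): length 26 ✓; 3' end GCT has 2 G/C ✓; GC 15/26 = 57.7% ✓ — passes.

F2, F3 and F4.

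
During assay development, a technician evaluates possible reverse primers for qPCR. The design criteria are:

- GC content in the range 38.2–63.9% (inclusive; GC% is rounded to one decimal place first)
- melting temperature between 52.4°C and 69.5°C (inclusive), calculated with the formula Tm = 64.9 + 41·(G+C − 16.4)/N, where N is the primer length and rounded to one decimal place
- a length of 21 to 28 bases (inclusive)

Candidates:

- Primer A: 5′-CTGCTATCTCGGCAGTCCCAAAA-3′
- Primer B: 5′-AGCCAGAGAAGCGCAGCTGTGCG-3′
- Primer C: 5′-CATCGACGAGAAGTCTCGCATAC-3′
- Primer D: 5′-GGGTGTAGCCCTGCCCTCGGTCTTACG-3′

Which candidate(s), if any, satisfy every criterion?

Primer A and Primer C.

Primer A (23 nt, A=6 T=5 G=4 C=8): GC 12/23 = 52.2% ✓; Tm = 64.9 + 41·(12 − 16.4)/23 = 57.1°C ✓; length 23 ✓ — passes.
Primer B (23 nt, A=6 T=2 G=9 C=6): GC 15/23 = 65.2%, outside 38.2–63.9% ✗; Tm = 64.9 + 41·(15 − 16.4)/23 = 62.4°C ✓; length 23 ✓ — fails.
Primer C (23 nt, A=7 T=4 G=5 C=7): GC 12/23 = 52.2% ✓; Tm = 64.9 + 41·(12 − 16.4)/23 = 57.1°C ✓; length 23 ✓ — passes.
Primer D (27 nt, A=2 T=7 G=9 C=9): GC 18/27 = 66.7%, outside 38.2–63.9% ✗; Tm = 64.9 + 41·(18 − 16.4)/27 = 67.3°C ✓; length 27 ✓ — fails.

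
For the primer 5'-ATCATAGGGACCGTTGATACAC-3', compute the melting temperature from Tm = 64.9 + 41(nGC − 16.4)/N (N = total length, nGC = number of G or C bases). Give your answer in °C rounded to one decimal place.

Base counts: A=7, T=5, G=5, C=5; G+C = 10, N = 22.
Tm = 64.9 + 41·(10 − 16.4)/22 = 64.9 + -262.40/22 = 53.0°C.

53.0°C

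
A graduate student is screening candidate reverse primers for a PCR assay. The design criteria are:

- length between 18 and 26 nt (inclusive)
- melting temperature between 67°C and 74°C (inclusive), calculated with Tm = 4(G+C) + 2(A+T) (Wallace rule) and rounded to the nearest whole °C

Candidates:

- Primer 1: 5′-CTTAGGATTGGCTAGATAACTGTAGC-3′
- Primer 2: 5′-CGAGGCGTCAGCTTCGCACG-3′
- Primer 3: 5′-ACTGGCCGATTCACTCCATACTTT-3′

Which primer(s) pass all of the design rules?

Primer 1, Primer 2 and Primer 3.

Primer 1 (26 nt, A=7 T=8 G=7 C=4): length 26 ✓; Tm = 2·15 + 4·11 = 74°C ✓ — passes.
Primer 2 (20 nt, A=3 T=3 G=7 C=7): length 20 ✓; Tm = 2·6 + 4·14 = 68°C ✓ — passes.
Primer 3 (24 nt, A=5 T=8 G=3 C=8): length 24 ✓; Tm = 2·13 + 4·11 = 70°C ✓ — passes.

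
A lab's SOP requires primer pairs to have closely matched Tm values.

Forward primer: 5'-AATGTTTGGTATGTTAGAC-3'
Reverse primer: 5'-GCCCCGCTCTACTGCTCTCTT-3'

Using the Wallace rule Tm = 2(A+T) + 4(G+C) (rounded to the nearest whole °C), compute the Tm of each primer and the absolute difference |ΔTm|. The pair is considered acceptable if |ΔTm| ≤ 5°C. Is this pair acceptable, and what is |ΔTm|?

Forward: A=5 T=8 G=5 C=1 → Tm = 2·13 + 4·6 = 50°C.
Reverse: A=1 T=7 G=3 C=10 → Tm = 2·8 + 4·13 = 68°C.
|ΔTm| = |50 − 68| = 18°C, > 5°C.

|ΔTm| = 18°C; the pair is not acceptable.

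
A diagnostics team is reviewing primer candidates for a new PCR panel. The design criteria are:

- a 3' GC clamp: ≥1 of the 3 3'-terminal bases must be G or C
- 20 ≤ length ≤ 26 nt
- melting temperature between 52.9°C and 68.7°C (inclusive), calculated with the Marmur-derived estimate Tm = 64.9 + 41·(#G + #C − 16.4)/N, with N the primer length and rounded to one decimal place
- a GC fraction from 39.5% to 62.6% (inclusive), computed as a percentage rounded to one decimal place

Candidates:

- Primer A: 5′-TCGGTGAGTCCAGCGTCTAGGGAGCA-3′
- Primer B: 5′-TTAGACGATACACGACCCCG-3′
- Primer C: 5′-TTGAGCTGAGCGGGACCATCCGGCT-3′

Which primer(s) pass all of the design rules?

Primer A (26 nt, A=5 T=5 G=10 C=6): 3' end GCA has 2 G/C ✓; length 26 ✓; Tm = 64.9 + 41·(16 − 16.4)/26 = 64.3°C ✓; GC 16/26 = 61.5% ✓ — passes.
Primer B (20 nt, A=6 T=3 G=4 C=7): 3' end CCG has 3 G/C ✓; length 20 ✓; Tm = 64.9 + 41·(11 − 16.4)/20 = 53.8°C ✓; GC 11/20 = 55.0% ✓ — passes.
Primer C (25 nt, A=4 T=5 G=9 C=7): 3' end GCT has 2 G/C ✓; length 25 ✓; Tm = 64.9 + 41·(16 − 16.4)/25 = 64.2°C ✓; GC 16/25 = 64.0%, outside 39.5–62.6% ✗ — fails.

Primer A and Primer B.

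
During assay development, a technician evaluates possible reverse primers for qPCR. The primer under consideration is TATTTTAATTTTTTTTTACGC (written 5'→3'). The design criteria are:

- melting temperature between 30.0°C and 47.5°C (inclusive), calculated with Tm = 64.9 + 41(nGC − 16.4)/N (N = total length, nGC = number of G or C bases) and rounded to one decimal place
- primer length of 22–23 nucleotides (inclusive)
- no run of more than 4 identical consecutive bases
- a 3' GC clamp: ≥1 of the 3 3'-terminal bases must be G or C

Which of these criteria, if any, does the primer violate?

Fails: length, homopolymer run.

Base counts: A=4, T=14, G=1, C=2 (length 21).
Tm: Tm = 64.9 + 41·(3 − 16.4)/21 = 38.7°C ✓
length: length 21, outside 22–23 ✗
homopolymer run: longest run = 9, exceeds 4 ✗
GC clamp: 3' end CGC has 3 G/C ✓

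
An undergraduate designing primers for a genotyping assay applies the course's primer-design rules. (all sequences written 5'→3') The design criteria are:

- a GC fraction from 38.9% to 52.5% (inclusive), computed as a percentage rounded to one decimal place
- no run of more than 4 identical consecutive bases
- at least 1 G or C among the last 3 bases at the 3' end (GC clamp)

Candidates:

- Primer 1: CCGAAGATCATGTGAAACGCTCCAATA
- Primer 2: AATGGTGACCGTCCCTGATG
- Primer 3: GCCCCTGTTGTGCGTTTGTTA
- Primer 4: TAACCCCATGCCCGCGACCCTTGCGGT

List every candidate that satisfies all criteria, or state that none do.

Primer 1 (27 nt, A=10 T=5 G=5 C=7): GC 12/27 = 44.4% ✓; longest run = 3 ✓; 3' end ATA has 0 G/C, need ≥1 ✗ — fails.
Primer 2 (20 nt, A=4 T=5 G=6 C=5): GC 11/20 = 55.0%, outside 38.9–52.5% ✗; longest run = 3 ✓; 3' end ATG has 1 G/C ✓ — fails.
Primer 3 (21 nt, A=1 T=9 G=6 C=5): GC 11/21 = 52.4% ✓; longest run = 4 ✓; 3' end TTA has 0 G/C, need ≥1 ✗ — fails.
Primer 4 (27 nt, A=4 T=5 G=6 C=12): GC 18/27 = 66.7%, outside 38.9–52.5% ✗; longest run = 4 ✓; 3' end GGT has 2 G/C ✓ — fails.

None of the candidates satisfy all criteria.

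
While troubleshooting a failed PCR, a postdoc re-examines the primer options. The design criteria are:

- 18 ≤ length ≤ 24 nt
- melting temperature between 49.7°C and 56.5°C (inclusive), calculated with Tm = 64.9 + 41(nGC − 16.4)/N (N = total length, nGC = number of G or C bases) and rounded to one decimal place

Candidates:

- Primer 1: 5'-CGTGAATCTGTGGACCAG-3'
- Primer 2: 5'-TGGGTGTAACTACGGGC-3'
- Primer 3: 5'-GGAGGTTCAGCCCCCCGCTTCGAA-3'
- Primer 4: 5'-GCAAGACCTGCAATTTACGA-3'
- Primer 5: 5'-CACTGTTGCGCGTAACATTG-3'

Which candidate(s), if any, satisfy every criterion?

Primer 1 (18 nt, A=4 T=4 G=6 C=4): length 18 ✓; Tm = 64.9 + 41·(10 − 16.4)/18 = 50.3°C ✓ — passes.
Primer 2 (17 nt, A=3 T=4 G=7 C=3): length 17, outside 18–24 ✗; Tm = 64.9 + 41·(10 − 16.4)/17 = 49.5°C, outside 49.7–56.5°C ✗ — fails.
Primer 3 (24 nt, A=4 T=4 G=7 C=9): length 24 ✓; Tm = 64.9 + 41·(16 − 16.4)/24 = 64.2°C, outside 49.7–56.5°C ✗ — fails.
Primer 4 (20 nt, A=7 T=4 G=4 C=5): length 20 ✓; Tm = 64.9 + 41·(9 − 16.4)/20 = 49.7°C ✓ — passes.
Primer 5 (20 nt, A=4 T=6 G=5 C=5): length 20 ✓; Tm = 64.9 + 41·(10 − 16.4)/20 = 51.8°C ✓ — passes.

Primer 1, Primer 4 and Primer 5.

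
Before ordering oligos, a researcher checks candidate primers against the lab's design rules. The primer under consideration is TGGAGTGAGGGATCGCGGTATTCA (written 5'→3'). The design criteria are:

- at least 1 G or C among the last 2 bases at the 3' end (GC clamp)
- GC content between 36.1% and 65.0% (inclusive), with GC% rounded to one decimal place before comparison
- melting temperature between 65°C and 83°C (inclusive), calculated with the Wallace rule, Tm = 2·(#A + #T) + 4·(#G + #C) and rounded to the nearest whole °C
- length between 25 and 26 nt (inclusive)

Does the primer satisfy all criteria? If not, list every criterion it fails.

Base counts: A=5, T=6, G=10, C=3 (length 24).
GC clamp: 3' end CA has 1 G/C ✓
GC content: GC 13/24 = 54.2% ✓
Tm: Tm = 2·11 + 4·13 = 74°C ✓
length: length 24, outside 25–26 ✗

Fails: length.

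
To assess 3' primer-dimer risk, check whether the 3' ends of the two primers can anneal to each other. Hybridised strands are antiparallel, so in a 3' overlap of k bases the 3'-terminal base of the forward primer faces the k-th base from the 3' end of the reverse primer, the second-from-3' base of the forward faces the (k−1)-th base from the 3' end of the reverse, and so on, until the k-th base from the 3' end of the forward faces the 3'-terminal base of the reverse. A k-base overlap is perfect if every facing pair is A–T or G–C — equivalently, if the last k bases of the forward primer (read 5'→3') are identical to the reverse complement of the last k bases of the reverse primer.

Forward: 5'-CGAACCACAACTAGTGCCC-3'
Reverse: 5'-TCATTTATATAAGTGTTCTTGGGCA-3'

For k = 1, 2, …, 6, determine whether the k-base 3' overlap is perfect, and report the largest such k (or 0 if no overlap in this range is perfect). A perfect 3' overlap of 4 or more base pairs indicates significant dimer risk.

Longest perfect overlap: 5 complementary base pairs; significant dimer risk (threshold 4).

Last 6 bases (5'→3') — forward …GTGCCC, reverse …TGGGCA.
Reverse complement of the reverse primer's last 6 bases: TGCCCA; its first k bases are the reverse complement of the reverse primer's last k bases, so a perfect k-base overlap needs the forward primer's last k bases to equal them.
Comparing (forward last k vs required): k=1: C vs T ✗; k=2: CC vs TG ✗; k=3: CCC vs TGC ✗; k=4: GCCC vs TGCC ✗; k=5: TGCCC vs TGCCC ✓; k=6: GTGCCC vs TGCCCA ✗.
Only k = 5 is perfect, so the longest perfect 3' overlap is 5.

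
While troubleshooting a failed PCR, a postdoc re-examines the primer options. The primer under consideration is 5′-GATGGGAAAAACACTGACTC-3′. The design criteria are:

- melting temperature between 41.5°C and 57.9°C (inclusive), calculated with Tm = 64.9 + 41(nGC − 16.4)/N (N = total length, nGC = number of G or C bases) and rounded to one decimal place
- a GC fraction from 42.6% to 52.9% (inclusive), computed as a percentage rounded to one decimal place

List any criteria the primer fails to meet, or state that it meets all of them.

Base counts: A=8, T=3, G=5, C=4 (length 20).
Tm: Tm = 64.9 + 41·(9 − 16.4)/20 = 49.7°C ✓
GC content: GC 9/20 = 45.0% ✓

Meets all criteria.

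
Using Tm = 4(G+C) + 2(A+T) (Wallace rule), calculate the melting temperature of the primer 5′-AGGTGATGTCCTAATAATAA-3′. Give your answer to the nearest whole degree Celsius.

52°C

Base counts: A=8, T=6, G=4, C=2 (length 20).
Tm = 2·(8+6) + 4·(4+2) = 2·14 + 4·6 = 28 + 24 = 52°C.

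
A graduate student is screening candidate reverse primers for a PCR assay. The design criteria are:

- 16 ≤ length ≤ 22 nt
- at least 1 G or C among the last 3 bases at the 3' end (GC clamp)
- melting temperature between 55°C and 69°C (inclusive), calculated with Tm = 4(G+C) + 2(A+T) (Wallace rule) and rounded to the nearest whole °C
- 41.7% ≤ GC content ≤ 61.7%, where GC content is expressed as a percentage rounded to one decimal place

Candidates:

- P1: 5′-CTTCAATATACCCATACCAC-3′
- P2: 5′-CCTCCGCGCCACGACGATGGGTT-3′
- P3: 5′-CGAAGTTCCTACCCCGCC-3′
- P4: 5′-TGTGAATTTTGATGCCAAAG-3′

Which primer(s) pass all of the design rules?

P1 (20 nt, A=7 T=5 G=0 C=8): length 20 ✓; 3' end CAC has 2 G/C ✓; Tm = 2·12 + 4·8 = 56°C ✓; GC 8/20 = 40.0%, outside 41.7–61.7% ✗ — fails.
P2 (23 nt, A=3 T=4 G=7 C=9): length 23, outside 16–22 ✗; 3' end GTT has 1 G/C ✓; Tm = 2·7 + 4·16 = 78°C, outside 55–69°C ✗; GC 16/23 = 69.6%, outside 41.7–61.7% ✗ — fails.
P3 (18 nt, A=3 T=3 G=3 C=9): length 18 ✓; 3' end GCC has 3 G/C ✓; Tm = 2·6 + 4·12 = 60°C ✓; GC 12/18 = 66.7%, outside 41.7–61.7% ✗ — fails.
P4 (20 nt, A=6 T=7 G=5 C=2): length 20 ✓; 3' end AAG has 1 G/C ✓; Tm = 2·13 + 4·7 = 54°C, outside 55–69°C ✗; GC 7/20 = 35.0%, outside 41.7–61.7% ✗ — fails.

None of the candidates satisfy all criteria.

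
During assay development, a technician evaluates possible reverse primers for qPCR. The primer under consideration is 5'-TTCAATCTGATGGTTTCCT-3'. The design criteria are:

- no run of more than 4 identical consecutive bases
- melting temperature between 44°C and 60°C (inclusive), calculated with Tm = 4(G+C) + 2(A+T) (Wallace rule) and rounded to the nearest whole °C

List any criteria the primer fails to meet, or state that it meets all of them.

Meets all criteria.

Base counts: A=3, T=9, G=3, C=4 (length 19).
homopolymer run: longest run = 3 ✓
Tm: Tm = 2·12 + 4·7 = 52°C ✓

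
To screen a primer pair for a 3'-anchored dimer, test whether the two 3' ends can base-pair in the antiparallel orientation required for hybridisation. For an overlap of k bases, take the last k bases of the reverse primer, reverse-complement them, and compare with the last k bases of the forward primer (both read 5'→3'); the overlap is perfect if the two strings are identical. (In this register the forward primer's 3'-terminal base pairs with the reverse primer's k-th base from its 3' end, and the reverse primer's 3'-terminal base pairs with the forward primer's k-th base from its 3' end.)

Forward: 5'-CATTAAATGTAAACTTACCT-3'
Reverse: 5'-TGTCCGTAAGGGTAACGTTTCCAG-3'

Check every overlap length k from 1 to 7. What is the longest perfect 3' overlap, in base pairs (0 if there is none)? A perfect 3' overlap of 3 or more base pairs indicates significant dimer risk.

Last 7 bases (5'→3') — forward …CTTACCT, reverse …TTTCCAG.
Reverse complement of the reverse primer's last 7 bases: CTGGAAA; its first k bases are the reverse complement of the reverse primer's last k bases, so a perfect k-base overlap needs the forward primer's last k bases to equal them.
Comparing (forward last k vs required): k=1: T vs C ✗; k=2: CT vs CT ✓; k=3: CCT vs CTG ✗; k=4: ACCT vs CTGG ✗; k=5: TACCT vs CTGGA ✗; k=6: TTACCT vs CTGGAA ✗; k=7: CTTACCT vs CTGGAAA ✗.
Only k = 2 is perfect, so the longest perfect 3' overlap is 2.

Longest perfect overlap: 2 complementary base pairs; below the dimer-risk threshold (threshold 3).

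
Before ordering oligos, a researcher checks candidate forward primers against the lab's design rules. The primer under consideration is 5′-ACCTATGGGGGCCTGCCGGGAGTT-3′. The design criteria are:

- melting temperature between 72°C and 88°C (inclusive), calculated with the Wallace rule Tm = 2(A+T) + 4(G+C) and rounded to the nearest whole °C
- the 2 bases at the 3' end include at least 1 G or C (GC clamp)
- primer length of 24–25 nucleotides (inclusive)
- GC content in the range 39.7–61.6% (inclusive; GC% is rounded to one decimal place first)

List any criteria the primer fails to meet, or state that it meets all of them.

Base counts: A=3, T=5, G=10, C=6 (length 24).
Tm: Tm = 2·8 + 4·16 = 80°C ✓
GC clamp: 3' end TT has 0 G/C, need ≥1 ✗
length: length 24 ✓
GC content: GC 16/24 = 66.7%, outside 39.7–61.6% ✗

Fails: GC clamp, GC content.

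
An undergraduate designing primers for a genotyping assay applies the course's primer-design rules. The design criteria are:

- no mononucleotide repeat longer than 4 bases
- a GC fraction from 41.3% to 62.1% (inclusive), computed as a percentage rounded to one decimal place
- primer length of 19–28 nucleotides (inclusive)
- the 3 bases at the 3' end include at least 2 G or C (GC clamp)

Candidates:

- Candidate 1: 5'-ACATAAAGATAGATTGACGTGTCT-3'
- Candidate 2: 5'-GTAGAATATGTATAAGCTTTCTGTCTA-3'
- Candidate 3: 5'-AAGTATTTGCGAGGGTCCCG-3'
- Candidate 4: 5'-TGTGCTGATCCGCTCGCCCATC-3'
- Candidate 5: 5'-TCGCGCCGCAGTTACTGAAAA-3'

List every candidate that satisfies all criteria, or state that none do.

Candidate 1 (24 nt, A=9 T=7 G=5 C=3): longest run = 3 ✓; GC 8/24 = 33.3%, outside 41.3–62.1% ✗; length 24 ✓; 3' end TCT has 1 G/C, need ≥2 ✗ — fails.
Candidate 2 (27 nt, A=8 T=11 G=5 C=3): longest run = 3 ✓; GC 8/27 = 29.6%, outside 41.3–62.1% ✗; length 27 ✓; 3' end CTA has 1 G/C, need ≥2 ✗ — fails.
Candidate 3 (20 nt, A=4 T=5 G=7 C=4): longest run = 3 ✓; GC 11/20 = 55.0% ✓; length 20 ✓; 3' end CCG has 3 G/C ✓ — passes.
Candidate 4 (22 nt, A=2 T=6 G=5 C=9): longest run = 3 ✓; GC 14/22 = 63.6%, outside 41.3–62.1% ✗; length 22 ✓; 3' end ATC has 1 G/C, need ≥2 ✗ — fails.
Candidate 5 (21 nt, A=6 T=4 G=5 C=6): longest run = 4 ✓; GC 11/21 = 52.4% ✓; length 21 ✓; 3' end AAA has 0 G/C, need ≥2 ✗ — fails.

Candidate 3 only.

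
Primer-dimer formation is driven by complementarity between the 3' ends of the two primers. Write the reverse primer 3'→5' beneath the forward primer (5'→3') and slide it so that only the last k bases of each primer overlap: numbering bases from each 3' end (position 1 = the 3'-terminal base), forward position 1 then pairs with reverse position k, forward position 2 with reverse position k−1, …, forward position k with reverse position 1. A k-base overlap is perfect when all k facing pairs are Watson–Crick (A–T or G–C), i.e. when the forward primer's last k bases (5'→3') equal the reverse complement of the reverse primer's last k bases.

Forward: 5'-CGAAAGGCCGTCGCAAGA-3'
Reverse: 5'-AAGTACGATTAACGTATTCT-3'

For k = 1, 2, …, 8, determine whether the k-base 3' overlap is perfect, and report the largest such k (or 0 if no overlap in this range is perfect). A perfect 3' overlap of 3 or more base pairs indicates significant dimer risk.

Last 8 bases (5'→3') — forward …TCGCAAGA, reverse …CGTATTCT.
Reverse complement of the reverse primer's last 8 bases: AGAATACG; its first k bases are the reverse complement of the reverse primer's last k bases, so a perfect k-base overlap needs the forward primer's last k bases to equal them.
Comparing (forward last k vs required): k=1: A vs A ✓; k=2: GA vs AG ✗; k=3: AGA vs AGA ✓; k=4: AAGA vs AGAA ✗; k=5: CAAGA vs AGAAT ✗; k=6: GCAAGA vs AGAATA ✗; k=7: CGCAAGA vs AGAATAC ✗; k=8: TCGCAAGA vs AGAATACG ✗.
Perfect overlaps at k = 1, 3; the largest is 3.

Longest perfect overlap: 3 complementary base pairs; significant dimer risk (threshold 3).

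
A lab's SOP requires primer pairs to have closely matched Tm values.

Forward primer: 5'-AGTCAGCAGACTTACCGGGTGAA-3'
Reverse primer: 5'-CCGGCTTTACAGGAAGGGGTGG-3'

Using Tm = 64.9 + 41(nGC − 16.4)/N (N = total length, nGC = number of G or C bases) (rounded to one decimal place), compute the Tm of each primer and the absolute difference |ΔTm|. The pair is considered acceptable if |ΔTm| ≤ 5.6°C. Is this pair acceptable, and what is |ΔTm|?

|ΔTm| = 3.3°C; the pair is acceptable.

Forward: G+C = 12, N = 23 → Tm = 64.9 + 41·(12 − 16.4)/23 = 57.1°C.
Reverse: G+C = 14, N = 22 → Tm = 64.9 + 41·(14 − 16.4)/22 = 60.4°C.
|ΔTm| = |57.1 − 60.4| = 3.3°C, ≤ 5.6°C.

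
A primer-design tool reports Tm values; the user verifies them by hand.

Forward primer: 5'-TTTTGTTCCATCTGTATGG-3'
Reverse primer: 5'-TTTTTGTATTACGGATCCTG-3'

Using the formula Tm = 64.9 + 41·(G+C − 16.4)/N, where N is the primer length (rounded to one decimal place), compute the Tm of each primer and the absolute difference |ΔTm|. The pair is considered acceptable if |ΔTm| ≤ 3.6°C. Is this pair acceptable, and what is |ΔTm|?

|ΔTm| = 1.0°C; the pair is acceptable.

Forward: G+C = 7, N = 19 → Tm = 64.9 + 41·(7 − 16.4)/19 = 44.6°C.
Reverse: G+C = 7, N = 20 → Tm = 64.9 + 41·(7 − 16.4)/20 = 45.6°C.
|ΔTm| = |44.6 − 45.6| = 1.0°C, ≤ 3.6°C.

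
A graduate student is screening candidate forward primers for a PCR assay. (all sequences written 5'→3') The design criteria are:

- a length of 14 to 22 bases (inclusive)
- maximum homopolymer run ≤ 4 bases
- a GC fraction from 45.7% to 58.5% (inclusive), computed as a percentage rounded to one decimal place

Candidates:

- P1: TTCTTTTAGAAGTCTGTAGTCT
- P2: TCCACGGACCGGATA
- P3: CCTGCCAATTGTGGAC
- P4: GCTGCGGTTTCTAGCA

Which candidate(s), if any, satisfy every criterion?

P1 (22 nt, A=4 T=11 G=4 C=3): length 22 ✓; longest run = 4 ✓; GC 7/22 = 31.8%, outside 45.7–58.5% ✗ — fails.
P2 (15 nt, A=4 T=2 G=4 C=5): length 15 ✓; longest run = 2 ✓; GC 9/15 = 60.0%, outside 45.7–58.5% ✗ — fails.
P3 (16 nt, A=3 T=4 G=4 C=5): length 16 ✓; longest run = 2 ✓; GC 9/16 = 56.3% ✓ — passes.
P4 (16 nt, A=2 T=5 G=5 C=4): length 16 ✓; longest run = 3 ✓; GC 9/16 = 56.3% ✓ — passes.

P3 and P4.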